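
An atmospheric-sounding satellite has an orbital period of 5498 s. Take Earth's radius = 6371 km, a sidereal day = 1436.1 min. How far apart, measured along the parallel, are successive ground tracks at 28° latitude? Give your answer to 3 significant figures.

2260 km

Node shift per orbit = (5498.0/86166) × 360° = 22.97°.
Equatorial spacing = 22.97 × 111.2 km/° = 2554 km.
At 28° latitude, spacing = 2554 × cos(28°) = 2255 km.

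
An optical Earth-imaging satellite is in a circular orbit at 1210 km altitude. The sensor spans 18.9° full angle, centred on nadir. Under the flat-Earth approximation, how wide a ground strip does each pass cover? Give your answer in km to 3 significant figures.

Half-angle = 18.9°/2 = 9.45°.
Swath width ≈ 2h·tan(θ/2) = 2 × 1210 × tan(9.45°) = 402.8 km.

403 km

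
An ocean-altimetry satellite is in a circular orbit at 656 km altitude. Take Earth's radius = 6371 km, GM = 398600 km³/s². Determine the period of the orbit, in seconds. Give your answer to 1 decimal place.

5862.3 seconds

Semi-major axis a = 6371 + 656 = 7027 km. Period T = 2π√(a³/μ) = 2π√(7027³/398600) = 5862.3 s = 97.70 min.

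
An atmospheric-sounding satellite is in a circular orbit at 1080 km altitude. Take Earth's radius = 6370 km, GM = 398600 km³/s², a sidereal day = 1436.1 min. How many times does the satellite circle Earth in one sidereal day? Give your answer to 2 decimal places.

Semi-major axis a = 6370 + 1080 = 7450 km. Period T = 2π√(a³/μ) = 2π√(7450³/398600) = 6399.5 s = 106.66 min.
Orbits per sidereal day = 86166 / 6399.5 = 13.465.

13.46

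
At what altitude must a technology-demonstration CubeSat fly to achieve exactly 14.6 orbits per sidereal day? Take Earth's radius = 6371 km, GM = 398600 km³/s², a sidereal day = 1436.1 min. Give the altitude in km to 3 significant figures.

688 km

Required period T = 86166 / 14.6 = 5901.8 s.
From T = 2π√(a³/μ): a = (μ T²/4π²)^(1/3) = (398600 × 5901.8² / 4π²)^(1/3) = 7059 km.
Altitude h = a − R = 7059 − 6371 = 688 km.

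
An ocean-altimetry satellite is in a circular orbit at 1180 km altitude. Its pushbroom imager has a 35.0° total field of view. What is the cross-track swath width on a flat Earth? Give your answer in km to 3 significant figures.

744 km

Half-angle = 35.0°/2 = 17.5°.
Swath width ≈ 2h·tan(θ/2) = 2 × 1180 × tan(17.5°) = 744.1 km.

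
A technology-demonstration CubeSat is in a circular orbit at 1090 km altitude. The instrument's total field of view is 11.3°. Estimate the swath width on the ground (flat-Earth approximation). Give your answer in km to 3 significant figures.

216 km

Half-angle = 11.3°/2 = 5.65°.
Swath width ≈ 2h·tan(θ/2) = 2 × 1090 × tan(5.65°) = 215.7 km.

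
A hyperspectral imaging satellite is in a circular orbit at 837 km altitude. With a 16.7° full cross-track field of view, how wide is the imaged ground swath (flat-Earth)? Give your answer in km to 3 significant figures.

Half-angle = 16.7°/2 = 8.35°.
Swath width ≈ 2h·tan(θ/2) = 2 × 837 × tan(8.35°) = 245.7 km.

246 km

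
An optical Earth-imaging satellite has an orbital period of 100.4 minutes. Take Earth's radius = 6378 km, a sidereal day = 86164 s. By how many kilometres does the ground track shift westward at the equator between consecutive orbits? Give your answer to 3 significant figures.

2800 km

T = 100.4 min = 6024.0 s.
During one orbit Earth rotates (6024.0 / 86164) × 360° = 25.17°.
At the equator that is 25.17° × (2π·6378/360) km/° = 25.17 × 111.3 = 2802 km.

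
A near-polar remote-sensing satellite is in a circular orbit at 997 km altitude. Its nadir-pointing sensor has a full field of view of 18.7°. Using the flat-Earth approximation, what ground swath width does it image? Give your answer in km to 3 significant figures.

Half-angle = 18.7°/2 = 9.35°.
Swath width ≈ 2h·tan(θ/2) = 2 × 997 × tan(9.35°) = 328.3 km.

328 km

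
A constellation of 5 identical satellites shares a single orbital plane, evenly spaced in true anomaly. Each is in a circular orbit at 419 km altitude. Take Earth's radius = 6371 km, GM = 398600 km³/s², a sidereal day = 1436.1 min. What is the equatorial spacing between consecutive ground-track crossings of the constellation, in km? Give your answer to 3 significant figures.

517 km

Semi-major axis a = 6371 + 419 = 6790 km. Period T = 2π√(a³/μ) = 2π√(6790³/398600) = 5568.2 s = 92.80 min.
Single-satellite node shift = (5568.2/86166) × 360° = 23.26°.
With 5 satellites evenly phased, successive equator crossings are 23.26/5 = 4.653° apart.
That is 4.653 × 111.2 = 517 km at the equator.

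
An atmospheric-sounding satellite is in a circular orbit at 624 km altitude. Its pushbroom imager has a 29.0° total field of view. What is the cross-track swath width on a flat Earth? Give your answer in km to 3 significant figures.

Half-angle = 29.0°/2 = 14.5°.
Swath width ≈ 2h·tan(θ/2) = 2 × 624 × tan(14.5°) = 322.8 km.

323 km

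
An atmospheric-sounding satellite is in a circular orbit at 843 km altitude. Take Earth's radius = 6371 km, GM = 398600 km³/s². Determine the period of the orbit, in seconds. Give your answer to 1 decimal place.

6097.8 seconds

Semi-major axis a = 6371 + 843 = 7214 km. Period T = 2π√(a³/μ) = 2π√(7214³/398600) = 6097.8 s = 101.63 min.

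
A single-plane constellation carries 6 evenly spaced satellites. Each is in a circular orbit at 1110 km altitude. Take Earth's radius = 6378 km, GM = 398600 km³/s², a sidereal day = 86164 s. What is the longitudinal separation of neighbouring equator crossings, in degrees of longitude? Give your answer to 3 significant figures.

Semi-major axis a = 6378 + 1110 = 7488 km. Period T = 2π√(a³/μ) = 2π√(7488³/398600) = 6448.5 s = 107.48 min.
Single-satellite node shift = (6448.5/86164) × 360° = 26.94°.
With 6 satellites evenly phased, successive equator crossings are 26.94/6 = 4.490° apart.

4.49°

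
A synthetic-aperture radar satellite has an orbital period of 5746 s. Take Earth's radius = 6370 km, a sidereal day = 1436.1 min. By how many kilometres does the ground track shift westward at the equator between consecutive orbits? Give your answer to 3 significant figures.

During one orbit Earth rotates (5746.0 / 86166) × 360° = 24.01°.
At the equator that is 24.01° × (2π·6370/360) km/° = 24.01 × 111.2 = 2669 km.

2670 km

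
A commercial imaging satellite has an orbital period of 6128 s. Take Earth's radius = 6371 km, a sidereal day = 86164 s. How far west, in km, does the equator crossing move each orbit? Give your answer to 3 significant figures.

During one orbit Earth rotates (6128.0 / 86164) × 360° = 25.60°.
At the equator that is 25.60° × (2π·6371/360) km/° = 25.60 × 111.2 = 2847 km.

2850 km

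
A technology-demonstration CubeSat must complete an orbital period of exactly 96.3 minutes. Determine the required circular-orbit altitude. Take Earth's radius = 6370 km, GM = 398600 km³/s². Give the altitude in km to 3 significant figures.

T = 96.3 min = 5778.0 s.
From T = 2π√(a³/μ): a = (μ T²/4π²)^(1/3) = (398600 × 5778.0² / 4π²)^(1/3) = 6959 km.
Altitude h = a − R = 6959 − 6370 = 589 km.

589 km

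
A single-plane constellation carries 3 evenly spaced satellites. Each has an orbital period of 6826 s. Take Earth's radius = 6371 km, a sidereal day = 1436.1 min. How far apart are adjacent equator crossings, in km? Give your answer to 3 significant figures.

Single-satellite node shift = (6826.0/86166) × 360° = 28.52°.
With 3 satellites evenly phased, successive equator crossings are 28.52/3 = 9.506° apart.
That is 9.506 × 111.2 = 1057 km at the equator.

1060 km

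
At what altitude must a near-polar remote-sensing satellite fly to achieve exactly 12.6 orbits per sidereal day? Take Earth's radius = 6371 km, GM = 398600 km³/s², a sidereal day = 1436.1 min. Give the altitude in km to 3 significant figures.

Required period T = 86166 / 12.6 = 6838.6 s.
From T = 2π√(a³/μ): a = (μ T²/4π²)^(1/3) = (398600 × 6838.6² / 4π²)^(1/3) = 7787 km.
Altitude h = a − R = 7787 − 6371 = 1416 km.

1420 km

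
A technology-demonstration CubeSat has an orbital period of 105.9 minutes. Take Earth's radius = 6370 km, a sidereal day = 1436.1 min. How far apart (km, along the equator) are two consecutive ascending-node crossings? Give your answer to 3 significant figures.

2950 km

T = 105.9 min = 6354.0 s.
During one orbit Earth rotates (6354.0 / 86166) × 360° = 26.55°.
At the equator that is 26.55° × (2π·6370/360) km/° = 26.55 × 111.2 = 2951 km.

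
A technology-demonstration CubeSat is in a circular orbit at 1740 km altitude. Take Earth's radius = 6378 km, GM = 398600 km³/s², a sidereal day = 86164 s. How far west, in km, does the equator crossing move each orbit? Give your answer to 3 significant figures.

Semi-major axis a = 6378 + 1740 = 8118 km. Period T = 2π√(a³/μ) = 2π√(8118³/398600) = 7279.2 s = 121.32 min.
During one orbit Earth rotates (7279.2 / 86164) × 360° = 30.41°.
At the equator that is 30.41° × (2π·6378/360) km/° = 30.41 × 111.3 = 3386 km.

3390 km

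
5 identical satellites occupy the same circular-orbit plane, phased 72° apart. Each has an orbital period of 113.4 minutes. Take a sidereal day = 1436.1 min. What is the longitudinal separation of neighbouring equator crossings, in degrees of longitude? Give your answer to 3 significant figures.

5.69°

T = 113.4 min = 6804.0 s.
Single-satellite node shift = (6804.0/86166) × 360° = 28.43°.
With 5 satellites evenly phased, successive equator crossings are 28.43/5 = 5.685° apart.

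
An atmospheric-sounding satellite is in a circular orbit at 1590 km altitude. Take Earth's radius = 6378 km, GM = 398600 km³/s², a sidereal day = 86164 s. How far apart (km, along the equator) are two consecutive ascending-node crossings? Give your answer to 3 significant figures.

Semi-major axis a = 6378 + 1590 = 7968 km. Period T = 2π√(a³/μ) = 2π√(7968³/398600) = 7078.4 s = 117.97 min.
During one orbit Earth rotates (7078.4 / 86164) × 360° = 29.57°.
At the equator that is 29.57° × (2π·6378/360) km/° = 29.57 × 111.3 = 3292 km.

3290 km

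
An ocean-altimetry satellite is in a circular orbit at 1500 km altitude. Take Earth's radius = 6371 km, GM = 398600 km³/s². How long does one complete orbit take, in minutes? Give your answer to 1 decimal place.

Semi-major axis a = 6371 + 1500 = 7871 km. Period T = 2π√(a³/μ) = 2π√(7871³/398600) = 6949.5 s = 115.83 min.

115.8 min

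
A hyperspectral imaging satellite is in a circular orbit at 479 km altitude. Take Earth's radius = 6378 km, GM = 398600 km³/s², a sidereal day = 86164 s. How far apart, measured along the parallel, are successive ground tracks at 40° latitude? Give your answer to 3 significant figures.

Semi-major axis a = 6378 + 479 = 6857 km. Period T = 2π√(a³/μ) = 2π√(6857³/398600) = 5650.8 s = 94.18 min.
Node shift per orbit = (5650.8/86164) × 360° = 23.61°.
Equatorial spacing = 23.61 × 111.3 km/° = 2628 km.
At 40° latitude, spacing = 2628 × cos(40°) = 2013 km.

2010 km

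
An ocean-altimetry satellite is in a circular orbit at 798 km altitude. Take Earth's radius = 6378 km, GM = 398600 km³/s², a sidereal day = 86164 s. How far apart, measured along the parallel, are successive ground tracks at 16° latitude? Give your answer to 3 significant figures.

2700 km

Semi-major axis a = 6378 + 798 = 7176 km. Period T = 2π√(a³/μ) = 2π√(7176³/398600) = 6049.7 s = 100.83 min.
Node shift per orbit = (6049.7/86164) × 360° = 25.28°.
Equatorial spacing = 25.28 × 111.3 km/° = 2814 km.
At 16° latitude, spacing = 2814 × cos(16°) = 2705 km.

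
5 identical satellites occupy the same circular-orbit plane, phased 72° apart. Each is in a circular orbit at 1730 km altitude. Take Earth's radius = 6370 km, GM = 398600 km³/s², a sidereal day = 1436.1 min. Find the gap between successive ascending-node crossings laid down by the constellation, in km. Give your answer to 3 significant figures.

674 km

Semi-major axis a = 6370 + 1730 = 8100 km. Period T = 2π√(a³/μ) = 2π√(8100³/398600) = 7255.0 s = 120.92 min.
Single-satellite node shift = (7255.0/86166) × 360° = 30.31°.
With 5 satellites evenly phased, successive equator crossings are 30.31/5 = 6.062° apart.
That is 6.062 × 111.2 = 674 km at the equator.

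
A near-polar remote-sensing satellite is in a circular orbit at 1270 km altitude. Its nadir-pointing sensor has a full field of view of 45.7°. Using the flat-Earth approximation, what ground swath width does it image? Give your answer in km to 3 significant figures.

Half-angle = 45.7°/2 = 22.85°.
Swath width ≈ 2h·tan(θ/2) = 2 × 1270 × tan(22.85°) = 1070.3 km.

1070 km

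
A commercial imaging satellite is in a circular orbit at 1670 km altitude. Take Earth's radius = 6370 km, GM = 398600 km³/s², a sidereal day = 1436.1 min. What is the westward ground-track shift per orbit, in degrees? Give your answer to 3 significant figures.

30.0°

Semi-major axis a = 6370 + 1670 = 8040 km. Period T = 2π√(a³/μ) = 2π√(8040³/398600) = 7174.6 s = 119.58 min.
During one orbit Earth rotates (7174.6 / 86166) × 360° = 29.98°.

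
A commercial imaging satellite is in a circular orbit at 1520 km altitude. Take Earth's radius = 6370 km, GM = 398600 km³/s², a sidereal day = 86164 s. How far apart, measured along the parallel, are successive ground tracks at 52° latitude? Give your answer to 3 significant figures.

1990 km

Semi-major axis a = 6370 + 1520 = 7890 km. Period T = 2π√(a³/μ) = 2π√(7890³/398600) = 6974.7 s = 116.25 min.
Node shift per orbit = (6974.7/86164) × 360° = 29.14°.
Equatorial spacing = 29.14 × 111.2 km/° = 3240 km.
At 52° latitude, spacing = 3240 × cos(52°) = 1995 km.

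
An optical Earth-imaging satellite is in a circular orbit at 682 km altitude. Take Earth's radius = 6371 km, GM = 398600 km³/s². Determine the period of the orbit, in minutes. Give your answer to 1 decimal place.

Semi-major axis a = 6371 + 682 = 7053 km. Period T = 2π√(a³/μ) = 2π√(7053³/398600) = 5894.8 s = 98.25 min.

98.2 min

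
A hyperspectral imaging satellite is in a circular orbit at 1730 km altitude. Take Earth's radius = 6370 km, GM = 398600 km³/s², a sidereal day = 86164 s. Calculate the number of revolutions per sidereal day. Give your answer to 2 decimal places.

11.88

Semi-major axis a = 6370 + 1730 = 8100 km. Period T = 2π√(a³/μ) = 2π√(8100³/398600) = 7255.0 s = 120.92 min.
Orbits per sidereal day = 86164 / 7255.0 = 11.876.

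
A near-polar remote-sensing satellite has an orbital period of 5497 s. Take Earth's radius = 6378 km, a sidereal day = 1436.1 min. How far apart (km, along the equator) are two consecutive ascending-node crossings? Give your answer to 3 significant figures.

2560 km

During one orbit Earth rotates (5497.0 / 86166) × 360° = 22.97°.
At the equator that is 22.97° × (2π·6378/360) km/° = 22.97 × 111.3 = 2557 km.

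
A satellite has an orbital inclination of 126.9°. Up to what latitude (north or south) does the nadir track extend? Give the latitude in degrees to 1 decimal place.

53.1°

Retrograde orbit: the ground track reaches ±(180° − i) = ±(180 − 126.9) = ±53.1°.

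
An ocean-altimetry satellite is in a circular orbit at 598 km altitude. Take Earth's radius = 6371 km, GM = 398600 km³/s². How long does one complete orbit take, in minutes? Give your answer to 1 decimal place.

Semi-major axis a = 6371 + 598 = 6969 km. Period T = 2π√(a³/μ) = 2π√(6969³/398600) = 5789.8 s = 96.50 min.

96.5 min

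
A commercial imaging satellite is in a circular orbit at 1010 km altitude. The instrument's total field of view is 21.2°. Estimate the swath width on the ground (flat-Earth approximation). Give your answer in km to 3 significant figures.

378 km

Half-angle = 21.2°/2 = 10.6°.
Swath width ≈ 2h·tan(θ/2) = 2 × 1010 × tan(10.6°) = 378.0 km.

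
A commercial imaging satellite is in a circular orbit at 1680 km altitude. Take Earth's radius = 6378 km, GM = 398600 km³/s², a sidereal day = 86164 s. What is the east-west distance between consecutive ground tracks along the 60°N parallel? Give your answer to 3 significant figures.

Semi-major axis a = 6378 + 1680 = 8058 km. Period T = 2π√(a³/μ) = 2π√(8058³/398600) = 7198.7 s = 119.98 min.
Node shift per orbit = (7198.7/86164) × 360° = 30.08°.
Equatorial spacing = 30.08 × 111.3 km/° = 3348 km.
At 60° latitude, spacing = 3348 × cos(60°) = 1674 km.

1670 km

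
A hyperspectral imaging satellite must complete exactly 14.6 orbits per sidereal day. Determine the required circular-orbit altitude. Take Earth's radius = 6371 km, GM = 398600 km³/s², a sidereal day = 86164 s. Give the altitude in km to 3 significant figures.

Required period T = 86164 / 14.6 = 5901.6 s.
From T = 2π√(a³/μ): a = (μ T²/4π²)^(1/3) = (398600 × 5901.6² / 4π²)^(1/3) = 7058 km.
Altitude h = a − R = 7058 − 6371 = 687 km.

687 km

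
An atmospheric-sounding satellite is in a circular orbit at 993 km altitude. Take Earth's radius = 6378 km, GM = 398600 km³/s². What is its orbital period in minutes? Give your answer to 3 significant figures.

Semi-major axis a = 6378 + 993 = 7371 km. Period T = 2π√(a³/μ) = 2π√(7371³/398600) = 6298.0 s = 104.97 min.

105 min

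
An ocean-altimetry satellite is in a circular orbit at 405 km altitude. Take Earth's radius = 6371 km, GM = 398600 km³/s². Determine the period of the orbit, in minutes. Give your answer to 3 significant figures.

Semi-major axis a = 6371 + 405 = 6776 km. Period T = 2π√(a³/μ) = 2π√(6776³/398600) = 5551.0 s = 92.52 min.

92.5 min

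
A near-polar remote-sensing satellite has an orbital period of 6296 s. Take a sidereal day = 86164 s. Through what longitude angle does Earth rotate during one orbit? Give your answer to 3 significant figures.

During one orbit Earth rotates (6296.0 / 86164) × 360° = 26.31°.

26.3°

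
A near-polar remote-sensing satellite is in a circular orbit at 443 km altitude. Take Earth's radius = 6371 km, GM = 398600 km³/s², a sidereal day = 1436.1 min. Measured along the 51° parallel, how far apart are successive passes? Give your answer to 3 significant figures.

1640 km

Semi-major axis a = 6371 + 443 = 6814 km. Period T = 2π√(a³/μ) = 2π√(6814³/398600) = 5597.8 s = 93.30 min.
Node shift per orbit = (5597.8/86166) × 360° = 23.39°.
Equatorial spacing = 23.39 × 111.2 km/° = 2601 km.
At 51° latitude, spacing = 2601 × cos(51°) = 1637 km.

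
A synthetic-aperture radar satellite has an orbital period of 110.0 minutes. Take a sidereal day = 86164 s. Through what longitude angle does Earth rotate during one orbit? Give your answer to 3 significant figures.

27.6°

T = 110.0 min = 6600.0 s.
During one orbit Earth rotates (6600.0 / 86164) × 360° = 27.58°.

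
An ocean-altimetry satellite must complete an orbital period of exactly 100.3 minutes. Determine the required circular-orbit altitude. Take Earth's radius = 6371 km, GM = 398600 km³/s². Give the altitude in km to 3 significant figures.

T = 100.3 min = 6018.0 s.
From T = 2π√(a³/μ): a = (μ T²/4π²)^(1/3) = (398600 × 6018.0² / 4π²)^(1/3) = 7151 km.
Altitude h = a − R = 7151 − 6371 = 780 km.

780 km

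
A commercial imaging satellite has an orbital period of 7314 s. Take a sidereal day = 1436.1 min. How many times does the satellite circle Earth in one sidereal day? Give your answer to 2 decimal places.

Orbits per sidereal day = 86166 / 7314.0 = 11.781.

11.78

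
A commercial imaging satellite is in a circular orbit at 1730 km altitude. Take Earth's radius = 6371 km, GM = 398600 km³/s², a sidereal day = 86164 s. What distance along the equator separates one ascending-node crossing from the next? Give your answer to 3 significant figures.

3370 km

Semi-major axis a = 6371 + 1730 = 8101 km. Period T = 2π√(a³/μ) = 2π√(8101³/398600) = 7256.4 s = 120.94 min.
During one orbit Earth rotates (7256.4 / 86164) × 360° = 30.32°.
At the equator that is 30.32° × (2π·6371/360) km/° = 30.32 × 111.2 = 3371 km.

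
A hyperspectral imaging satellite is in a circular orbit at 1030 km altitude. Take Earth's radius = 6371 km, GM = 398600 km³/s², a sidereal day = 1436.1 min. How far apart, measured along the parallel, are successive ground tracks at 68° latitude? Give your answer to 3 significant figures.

Semi-major axis a = 6371 + 1030 = 7401 km. Period T = 2π√(a³/μ) = 2π√(7401³/398600) = 6336.5 s = 105.61 min.
Node shift per orbit = (6336.5/86166) × 360° = 26.47°.
Equatorial spacing = 26.47 × 111.2 km/° = 2944 km.
At 68° latitude, spacing = 2944 × cos(68°) = 1103 km.

1100 km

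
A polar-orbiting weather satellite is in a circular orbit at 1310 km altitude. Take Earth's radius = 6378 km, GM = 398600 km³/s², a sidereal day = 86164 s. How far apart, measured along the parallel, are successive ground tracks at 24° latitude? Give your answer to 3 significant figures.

2850 km

Semi-major axis a = 6378 + 1310 = 7688 km. Period T = 2π√(a³/μ) = 2π√(7688³/398600) = 6708.6 s = 111.81 min.
Node shift per orbit = (6708.6/86164) × 360° = 28.03°.
Equatorial spacing = 28.03 × 111.3 km/° = 3120 km.
At 24° latitude, spacing = 3120 × cos(24°) = 2850 km.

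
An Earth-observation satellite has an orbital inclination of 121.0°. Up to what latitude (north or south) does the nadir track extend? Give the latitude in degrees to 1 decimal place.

59.0°

Retrograde orbit: the ground track reaches ±(180° − i) = ±(180 − 121.0) = ±59.0°.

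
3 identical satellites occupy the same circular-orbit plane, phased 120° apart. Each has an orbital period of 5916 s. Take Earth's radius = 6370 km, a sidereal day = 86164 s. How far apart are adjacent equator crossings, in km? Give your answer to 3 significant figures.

Single-satellite node shift = (5916.0/86164) × 360° = 24.72°.
With 3 satellites evenly phased, successive equator crossings are 24.72/3 = 8.239° apart.
That is 8.239 × 111.2 = 916 km at the equator.

916 km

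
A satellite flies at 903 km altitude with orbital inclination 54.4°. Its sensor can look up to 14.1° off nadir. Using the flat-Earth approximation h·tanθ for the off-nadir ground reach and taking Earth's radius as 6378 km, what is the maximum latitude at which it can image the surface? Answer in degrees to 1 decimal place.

56.4°

For a prograde orbit the ground track reaches latitude ±i = ±54.4°.
Sensor half-swath on the ground ≈ 903·tan(14.1°) = 227 km = 2.04° of latitude.
Maximum observable latitude ≈ 54.4 + 2.04 = 56.4°.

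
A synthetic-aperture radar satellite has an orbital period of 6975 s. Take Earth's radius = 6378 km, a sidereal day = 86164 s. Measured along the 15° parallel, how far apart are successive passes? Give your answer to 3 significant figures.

Node shift per orbit = (6975.0/86164) × 360° = 29.14°.
Equatorial spacing = 29.14 × 111.3 km/° = 3244 km.
At 15° latitude, spacing = 3244 × cos(15°) = 3133 km.

3130 km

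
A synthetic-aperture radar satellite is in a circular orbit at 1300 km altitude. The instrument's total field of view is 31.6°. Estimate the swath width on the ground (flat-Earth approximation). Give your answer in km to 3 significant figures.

736 km

Half-angle = 31.6°/2 = 15.8°.
Swath width ≈ 2h·tan(θ/2) = 2 × 1300 × tan(15.8°) = 735.7 km.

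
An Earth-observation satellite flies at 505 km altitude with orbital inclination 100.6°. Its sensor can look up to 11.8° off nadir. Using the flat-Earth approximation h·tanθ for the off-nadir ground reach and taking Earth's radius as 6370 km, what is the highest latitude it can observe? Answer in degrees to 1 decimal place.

80.3°

Retrograde orbit: the ground track reaches ±(180° − i) = ±(180 − 100.6) = ±79.4°.
Sensor half-swath on the ground ≈ 505·tan(11.8°) = 105 km = 0.95° of latitude.
Maximum observable latitude ≈ 79.4 + 0.95 = 80.3°.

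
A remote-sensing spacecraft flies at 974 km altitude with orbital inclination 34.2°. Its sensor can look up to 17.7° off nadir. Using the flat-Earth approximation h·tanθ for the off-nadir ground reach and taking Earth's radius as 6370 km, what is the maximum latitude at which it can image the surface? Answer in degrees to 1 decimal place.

37.0°

For a prograde orbit the ground track reaches latitude ±i = ±34.2°.
Sensor half-swath on the ground ≈ 974·tan(17.7°) = 311 km = 2.80° of latitude.
Maximum observable latitude ≈ 34.2 + 2.80 = 37.0°.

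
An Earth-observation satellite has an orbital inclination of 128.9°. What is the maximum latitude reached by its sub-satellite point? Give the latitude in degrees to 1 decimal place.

Retrograde orbit: the ground track reaches ±(180° − i) = ±(180 − 128.9) = ±51.1°.

51.1°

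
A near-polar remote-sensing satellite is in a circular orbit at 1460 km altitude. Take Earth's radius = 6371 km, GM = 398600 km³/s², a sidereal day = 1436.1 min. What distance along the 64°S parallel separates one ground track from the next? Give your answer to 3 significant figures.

Semi-major axis a = 6371 + 1460 = 7831 km. Period T = 2π√(a³/μ) = 2π√(7831³/398600) = 6896.6 s = 114.94 min.
Node shift per orbit = (6896.6/86166) × 360° = 28.81°.
Equatorial spacing = 28.81 × 111.2 km/° = 3204 km.
At 64° latitude, spacing = 3204 × cos(64°) = 1405 km.

1400 km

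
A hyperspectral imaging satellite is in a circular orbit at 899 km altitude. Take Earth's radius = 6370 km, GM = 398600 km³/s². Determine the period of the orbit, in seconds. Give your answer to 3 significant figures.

Semi-major axis a = 6370 + 899 = 7269 km. Period T = 2π√(a³/μ) = 2π√(7269³/398600) = 6167.7 s = 102.79 min.

6170 seconds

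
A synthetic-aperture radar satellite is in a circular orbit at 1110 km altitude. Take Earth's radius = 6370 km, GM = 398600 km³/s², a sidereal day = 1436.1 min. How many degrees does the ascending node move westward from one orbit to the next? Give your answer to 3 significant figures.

26.9°

Semi-major axis a = 6370 + 1110 = 7480 km. Period T = 2π√(a³/μ) = 2π√(7480³/398600) = 6438.2 s = 107.30 min.
During one orbit Earth rotates (6438.2 / 86166) × 360° = 26.90°.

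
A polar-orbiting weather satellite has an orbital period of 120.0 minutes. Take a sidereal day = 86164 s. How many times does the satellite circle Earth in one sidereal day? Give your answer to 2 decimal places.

T = 120.0 min = 7200.0 s.
Orbits per sidereal day = 86164 / 7200.0 = 11.967.

11.97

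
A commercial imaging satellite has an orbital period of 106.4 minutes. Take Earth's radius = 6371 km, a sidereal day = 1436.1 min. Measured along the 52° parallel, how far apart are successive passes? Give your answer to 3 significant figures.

T = 106.4 min = 6384.0 s.
Node shift per orbit = (6384.0/86166) × 360° = 26.67°.
Equatorial spacing = 26.67 × 111.2 km/° = 2966 km.
At 52° latitude, spacing = 2966 × cos(52°) = 1826 km.

1830 km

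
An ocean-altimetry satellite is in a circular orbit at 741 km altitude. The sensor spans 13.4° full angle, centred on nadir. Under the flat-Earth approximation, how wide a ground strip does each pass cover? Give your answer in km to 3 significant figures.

174 km

Half-angle = 13.4°/2 = 6.7°.
Swath width ≈ 2h·tan(θ/2) = 2 × 741 × tan(6.7°) = 174.1 km.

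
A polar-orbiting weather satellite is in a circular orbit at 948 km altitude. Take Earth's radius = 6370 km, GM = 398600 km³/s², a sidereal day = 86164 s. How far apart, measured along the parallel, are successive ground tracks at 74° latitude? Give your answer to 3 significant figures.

798 km

Semi-major axis a = 6370 + 948 = 7318 km. Period T = 2π√(a³/μ) = 2π√(7318³/398600) = 6230.2 s = 103.84 min.
Node shift per orbit = (6230.2/86164) × 360° = 26.03°.
Equatorial spacing = 26.03 × 111.2 km/° = 2894 km.
At 74° latitude, spacing = 2894 × cos(74°) = 798 km.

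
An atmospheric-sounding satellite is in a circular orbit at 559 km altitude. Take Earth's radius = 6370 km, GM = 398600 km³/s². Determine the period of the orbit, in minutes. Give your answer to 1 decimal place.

95.7 min

Semi-major axis a = 6370 + 559 = 6929 km. Period T = 2π√(a³/μ) = 2π√(6929³/398600) = 5740.1 s = 95.67 min.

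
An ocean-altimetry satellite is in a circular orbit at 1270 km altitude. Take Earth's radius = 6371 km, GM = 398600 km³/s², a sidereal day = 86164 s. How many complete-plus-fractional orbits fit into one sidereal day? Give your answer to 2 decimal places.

12.96

Semi-major axis a = 6371 + 1270 = 7641 km. Period T = 2π√(a³/μ) = 2π√(7641³/398600) = 6647.2 s = 110.79 min.
Orbits per sidereal day = 86164 / 6647.2 = 12.963.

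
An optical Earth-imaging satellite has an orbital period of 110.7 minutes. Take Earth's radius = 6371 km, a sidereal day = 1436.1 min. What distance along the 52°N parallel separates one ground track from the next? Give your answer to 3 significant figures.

T = 110.7 min = 6642.0 s.
Node shift per orbit = (6642.0/86166) × 360° = 27.75°.
Equatorial spacing = 27.75 × 111.2 km/° = 3086 km.
At 52° latitude, spacing = 3086 × cos(52°) = 1900 km.

1900 km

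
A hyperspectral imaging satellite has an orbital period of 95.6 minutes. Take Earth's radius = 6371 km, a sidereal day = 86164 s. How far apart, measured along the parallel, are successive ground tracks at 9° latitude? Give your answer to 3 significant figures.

T = 95.6 min = 5736.0 s.
Node shift per orbit = (5736.0/86164) × 360° = 23.97°.
Equatorial spacing = 23.97 × 111.2 km/° = 2665 km.
At 9° latitude, spacing = 2665 × cos(9°) = 2632 km.

2630 km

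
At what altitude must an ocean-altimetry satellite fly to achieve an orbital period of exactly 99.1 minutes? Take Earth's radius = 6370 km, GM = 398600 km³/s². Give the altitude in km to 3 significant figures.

724 km

T = 99.1 min = 5946.0 s.
From T = 2π√(a³/μ): a = (μ T²/4π²)^(1/3) = (398600 × 5946.0² / 4π²)^(1/3) = 7094 km.
Altitude h = a − R = 7094 − 6370 = 724 km.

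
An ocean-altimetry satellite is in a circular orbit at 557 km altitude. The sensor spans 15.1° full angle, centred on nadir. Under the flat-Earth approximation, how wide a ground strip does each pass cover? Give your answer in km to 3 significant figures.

148 km

Half-angle = 15.1°/2 = 7.55°.
Swath width ≈ 2h·tan(θ/2) = 2 × 557 × tan(7.55°) = 147.6 km.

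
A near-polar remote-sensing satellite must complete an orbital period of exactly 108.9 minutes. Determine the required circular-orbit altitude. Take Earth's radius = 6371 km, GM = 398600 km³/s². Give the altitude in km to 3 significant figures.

T = 108.9 min = 6534.0 s.
From T = 2π√(a³/μ): a = (μ T²/4π²)^(1/3) = (398600 × 6534.0² / 4π²)^(1/3) = 7554 km.
Altitude h = a − R = 7554 − 6371 = 1183 km.

1180 km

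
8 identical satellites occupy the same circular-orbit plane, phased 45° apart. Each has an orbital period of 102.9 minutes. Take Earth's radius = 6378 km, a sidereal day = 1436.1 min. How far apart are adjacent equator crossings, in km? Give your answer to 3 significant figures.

359 km

T = 102.9 min = 6174.0 s.
Single-satellite node shift = (6174.0/86166) × 360° = 25.79°.
With 8 satellites evenly phased, successive equator crossings are 25.79/8 = 3.224° apart.
That is 3.224 × 111.3 = 359 km at the equator.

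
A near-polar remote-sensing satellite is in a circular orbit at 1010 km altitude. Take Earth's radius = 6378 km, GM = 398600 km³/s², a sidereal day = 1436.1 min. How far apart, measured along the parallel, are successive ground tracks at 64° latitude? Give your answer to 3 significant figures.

Semi-major axis a = 6378 + 1010 = 7388 km. Period T = 2π√(a³/μ) = 2π√(7388³/398600) = 6319.8 s = 105.33 min.
Node shift per orbit = (6319.8/86166) × 360° = 26.40°.
Equatorial spacing = 26.40 × 111.3 km/° = 2939 km.
At 64° latitude, spacing = 2939 × cos(64°) = 1288 km.

1290 km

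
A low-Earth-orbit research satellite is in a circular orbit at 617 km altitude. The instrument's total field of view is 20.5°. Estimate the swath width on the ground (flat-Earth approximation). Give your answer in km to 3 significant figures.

Half-angle = 20.5°/2 = 10.25°.
Swath width ≈ 2h·tan(θ/2) = 2 × 617 × tan(10.25°) = 223.1 km.

223 km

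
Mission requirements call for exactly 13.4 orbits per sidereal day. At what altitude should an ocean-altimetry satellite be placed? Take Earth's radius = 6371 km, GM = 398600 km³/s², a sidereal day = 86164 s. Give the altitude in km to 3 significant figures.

1100 km

Required period T = 86164 / 13.4 = 6430.1 s.
From T = 2π√(a³/μ): a = (μ T²/4π²)^(1/3) = (398600 × 6430.1² / 4π²)^(1/3) = 7474 km.
Altitude h = a − R = 7474 − 6371 = 1103 km.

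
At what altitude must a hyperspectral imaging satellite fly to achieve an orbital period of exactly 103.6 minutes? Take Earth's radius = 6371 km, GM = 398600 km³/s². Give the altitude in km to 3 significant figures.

T = 103.6 min = 6216.0 s.
From T = 2π√(a³/μ): a = (μ T²/4π²)^(1/3) = (398600 × 6216.0² / 4π²)^(1/3) = 7307 km.
Altitude h = a − R = 7307 − 6371 = 936 km.

936 km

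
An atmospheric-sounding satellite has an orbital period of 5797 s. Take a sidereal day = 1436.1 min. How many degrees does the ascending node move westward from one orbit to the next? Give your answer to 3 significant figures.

24.2°

During one orbit Earth rotates (5797.0 / 86166) × 360° = 24.22°.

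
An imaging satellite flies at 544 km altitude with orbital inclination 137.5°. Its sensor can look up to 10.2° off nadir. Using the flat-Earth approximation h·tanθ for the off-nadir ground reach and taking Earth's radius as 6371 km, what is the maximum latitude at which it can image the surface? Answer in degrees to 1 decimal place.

Retrograde orbit: the ground track reaches ±(180° − i) = ±(180 − 137.5) = ±42.5°.
Sensor half-swath on the ground ≈ 544·tan(10.2°) = 98 km = 0.88° of latitude.
Maximum observable latitude ≈ 42.5 + 0.88 = 43.4°.

43.4°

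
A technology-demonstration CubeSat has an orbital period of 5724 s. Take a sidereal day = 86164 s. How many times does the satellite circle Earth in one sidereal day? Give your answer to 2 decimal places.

15.05

Orbits per sidereal day = 86164 / 5724.0 = 15.053.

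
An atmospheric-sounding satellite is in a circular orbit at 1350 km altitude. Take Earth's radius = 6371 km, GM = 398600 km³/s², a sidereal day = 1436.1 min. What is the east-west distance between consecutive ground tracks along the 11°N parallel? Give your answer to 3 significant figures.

Semi-major axis a = 6371 + 1350 = 7721 km. Period T = 2π√(a³/μ) = 2π√(7721³/398600) = 6751.8 s = 112.53 min.
Node shift per orbit = (6751.8/86166) × 360° = 28.21°.
Equatorial spacing = 28.21 × 111.2 km/° = 3137 km.
At 11° latitude, spacing = 3137 × cos(11°) = 3079 km.

3080 km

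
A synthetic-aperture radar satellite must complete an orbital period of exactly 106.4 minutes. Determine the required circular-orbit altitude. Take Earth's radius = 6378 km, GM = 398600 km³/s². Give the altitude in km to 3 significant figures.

T = 106.4 min = 6384.0 s.
From T = 2π√(a³/μ): a = (μ T²/4π²)^(1/3) = (398600 × 6384.0² / 4π²)^(1/3) = 7438 km.
Altitude h = a − R = 7438 − 6378 = 1060 km.

1060 km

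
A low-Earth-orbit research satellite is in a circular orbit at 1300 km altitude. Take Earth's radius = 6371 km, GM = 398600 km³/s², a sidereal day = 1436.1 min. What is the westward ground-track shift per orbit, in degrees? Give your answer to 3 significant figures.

Semi-major axis a = 6371 + 1300 = 7671 km. Period T = 2π√(a³/μ) = 2π√(7671³/398600) = 6686.4 s = 111.44 min.
During one orbit Earth rotates (6686.4 / 86166) × 360° = 27.94°.

27.9°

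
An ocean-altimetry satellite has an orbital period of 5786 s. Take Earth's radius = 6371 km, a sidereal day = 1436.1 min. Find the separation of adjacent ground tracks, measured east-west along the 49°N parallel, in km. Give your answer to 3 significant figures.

Node shift per orbit = (5786.0/86166) × 360° = 24.17°.
Equatorial spacing = 24.17 × 111.2 km/° = 2688 km.
At 49° latitude, spacing = 2688 × cos(49°) = 1763 km.

1760 km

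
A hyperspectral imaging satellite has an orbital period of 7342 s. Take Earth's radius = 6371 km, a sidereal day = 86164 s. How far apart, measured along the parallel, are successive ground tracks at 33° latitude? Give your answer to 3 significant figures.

2860 km

Node shift per orbit = (7342.0/86164) × 360° = 30.68°.
Equatorial spacing = 30.68 × 111.2 km/° = 3411 km.
At 33° latitude, spacing = 3411 × cos(33°) = 2861 km.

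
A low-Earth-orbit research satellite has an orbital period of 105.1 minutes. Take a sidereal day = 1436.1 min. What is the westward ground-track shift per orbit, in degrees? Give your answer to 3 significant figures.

T = 105.1 min = 6306.0 s.
During one orbit Earth rotates (6306.0 / 86166) × 360° = 26.35°.

26.3°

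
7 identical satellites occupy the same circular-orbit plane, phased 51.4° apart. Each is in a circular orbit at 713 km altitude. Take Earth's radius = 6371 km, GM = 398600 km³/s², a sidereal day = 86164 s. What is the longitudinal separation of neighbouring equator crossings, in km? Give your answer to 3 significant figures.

394 km

Semi-major axis a = 6371 + 713 = 7084 km. Period T = 2π√(a³/μ) = 2π√(7084³/398600) = 5933.7 s = 98.90 min.
Single-satellite node shift = (5933.7/86164) × 360° = 24.79°.
With 7 satellites evenly phased, successive equator crossings are 24.79/7 = 3.542° apart.
That is 3.542 × 111.2 = 394 km at the equator.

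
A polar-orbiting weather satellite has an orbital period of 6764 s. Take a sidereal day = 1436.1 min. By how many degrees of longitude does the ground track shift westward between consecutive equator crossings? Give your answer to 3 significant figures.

28.3°

During one orbit Earth rotates (6764.0 / 86166) × 360° = 28.26°.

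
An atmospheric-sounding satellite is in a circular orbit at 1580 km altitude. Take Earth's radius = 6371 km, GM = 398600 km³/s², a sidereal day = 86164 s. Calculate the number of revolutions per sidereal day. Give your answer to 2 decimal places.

12.21

Semi-major axis a = 6371 + 1580 = 7951 km. Period T = 2π√(a³/μ) = 2π√(7951³/398600) = 7055.8 s = 117.60 min.
Orbits per sidereal day = 86164 / 7055.8 = 12.212.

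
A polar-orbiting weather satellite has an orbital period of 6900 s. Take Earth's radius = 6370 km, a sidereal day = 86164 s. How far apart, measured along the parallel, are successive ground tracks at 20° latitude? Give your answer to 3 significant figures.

3010 km

Node shift per orbit = (6900.0/86164) × 360° = 28.83°.
Equatorial spacing = 28.83 × 111.2 km/° = 3205 km.
At 20° latitude, spacing = 3205 × cos(20°) = 3012 km.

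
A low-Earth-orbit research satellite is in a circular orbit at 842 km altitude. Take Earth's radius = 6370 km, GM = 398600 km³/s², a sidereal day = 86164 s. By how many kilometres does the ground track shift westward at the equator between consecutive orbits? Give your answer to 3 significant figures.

2830 km

Semi-major axis a = 6370 + 842 = 7212 km. Period T = 2π√(a³/μ) = 2π√(7212³/398600) = 6095.3 s = 101.59 min.
During one orbit Earth rotates (6095.3 / 86164) × 360° = 25.47°.
At the equator that is 25.47° × (2π·6370/360) km/° = 25.47 × 111.2 = 2831 km.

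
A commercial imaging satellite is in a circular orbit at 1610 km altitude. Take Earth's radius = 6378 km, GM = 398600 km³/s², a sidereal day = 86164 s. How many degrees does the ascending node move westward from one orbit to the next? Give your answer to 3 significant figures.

Semi-major axis a = 6378 + 1610 = 7988 km. Period T = 2π√(a³/μ) = 2π√(7988³/398600) = 7105.1 s = 118.42 min.
During one orbit Earth rotates (7105.1 / 86164) × 360° = 29.69°.

29.7°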